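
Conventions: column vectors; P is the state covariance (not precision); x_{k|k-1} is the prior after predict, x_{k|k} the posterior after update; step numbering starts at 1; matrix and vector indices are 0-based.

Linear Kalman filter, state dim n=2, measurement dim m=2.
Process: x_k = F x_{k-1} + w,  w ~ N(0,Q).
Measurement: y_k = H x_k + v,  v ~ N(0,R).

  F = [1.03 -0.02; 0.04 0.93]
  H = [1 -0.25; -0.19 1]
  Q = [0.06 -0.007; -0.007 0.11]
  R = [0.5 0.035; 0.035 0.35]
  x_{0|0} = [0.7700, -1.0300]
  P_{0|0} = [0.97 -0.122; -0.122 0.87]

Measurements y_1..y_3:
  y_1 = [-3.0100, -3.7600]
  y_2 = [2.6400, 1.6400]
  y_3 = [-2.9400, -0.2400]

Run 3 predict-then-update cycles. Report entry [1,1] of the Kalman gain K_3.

K[1,1] = 0.4304

step 1: x^-=[0.8137, -0.9271]  P^-=[1.0944 -0.1000; -0.1000 0.8549]  S=[1.6979 -0.4914; -0.4914 1.2824]  K=[0.6634 0.0141; 0.0140 0.6868]  nu=[-4.0555, -2.6783]  x^+=[-1.9144, -2.8235]  P^+=[0.3561 0.0958; 0.0958 0.2591]
step 2: x^-=[-1.9154, -2.7024]  P^-=[0.4340 0.0946; 0.0946 0.3418]  S=[0.9081 -0.0338; -0.0338 0.6715]  K=[0.4534 0.0409; 0.0281 0.4836]  nu=[3.8798, 3.9785]  x^+=[0.0064, -0.6694]  P^+=[0.2474 0.0772; 0.0772 0.1849]
step 3: x^-=[0.0200, -0.6223]  P^-=[0.3194 0.0736; 0.0736 0.2761]  S=[0.7998 -0.0176; -0.0176 0.6096]  K=[0.3770 0.0321; 0.0152 0.4304]  nu=[-3.1156, 0.3861]  x^+=[-1.1422, -0.5036]  P^+=[0.2055 0.0635; 0.0635 0.1632]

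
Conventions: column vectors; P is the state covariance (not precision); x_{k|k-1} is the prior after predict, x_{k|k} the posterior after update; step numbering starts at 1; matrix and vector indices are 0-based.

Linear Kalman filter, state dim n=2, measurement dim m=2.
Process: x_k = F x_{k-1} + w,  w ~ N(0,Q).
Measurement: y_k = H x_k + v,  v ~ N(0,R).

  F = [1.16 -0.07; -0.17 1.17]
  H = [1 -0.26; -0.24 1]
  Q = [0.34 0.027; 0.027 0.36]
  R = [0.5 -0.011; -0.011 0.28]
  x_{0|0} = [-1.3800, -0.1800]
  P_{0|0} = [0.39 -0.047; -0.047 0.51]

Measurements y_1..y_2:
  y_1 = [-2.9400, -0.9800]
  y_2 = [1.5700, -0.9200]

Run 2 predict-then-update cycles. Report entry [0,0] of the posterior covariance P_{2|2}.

P_post[0,0] = 0.3222

step 1: x^-=[-1.5882, 0.0240]  P^-=[0.8749 -0.1560; -0.1560 1.0881]  S=[1.5296 -0.6696; -0.6696 1.4934]  K=[0.6112 0.0290; 0.0535 0.7777]  nu=[-1.3456, -1.3852]  x^+=[-2.4507, -1.1252]  P^+=[0.3260 0.0796; 0.0796 0.2363]
step 2: x^-=[-2.7641, -0.8999]  P^-=[0.7669 0.0524; 0.0524 0.6612]  S=[1.2843 -0.3113; -0.3113 0.9602]  K=[0.6004 0.0575; 0.0767 0.7004]  nu=[4.1001, -0.6835]  x^+=[-0.3415, -1.0641]  P^+=[0.3222 0.0868; 0.0868 0.2161]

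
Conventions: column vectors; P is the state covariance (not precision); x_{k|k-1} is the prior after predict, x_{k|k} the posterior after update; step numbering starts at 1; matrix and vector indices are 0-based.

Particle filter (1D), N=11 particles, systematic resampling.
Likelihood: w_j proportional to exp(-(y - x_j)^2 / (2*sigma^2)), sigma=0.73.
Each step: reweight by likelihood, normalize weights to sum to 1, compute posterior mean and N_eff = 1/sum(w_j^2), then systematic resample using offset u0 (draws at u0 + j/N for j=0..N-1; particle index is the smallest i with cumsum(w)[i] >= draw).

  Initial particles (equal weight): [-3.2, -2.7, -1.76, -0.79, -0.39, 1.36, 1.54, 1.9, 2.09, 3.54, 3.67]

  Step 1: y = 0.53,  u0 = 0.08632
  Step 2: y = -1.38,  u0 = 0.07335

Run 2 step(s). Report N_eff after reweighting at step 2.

step 1: w=[0.0000, 0.0000, 0.0040, 0.1062, 0.2461, 0.2853, 0.2091, 0.0936, 0.0555, 0.0001, 0.0001]  mean=0.8175  Neff=4.7884  idx=[3, 4, 4, 5, 5, 5, 5, 6, 6, 7, 8]
step 2: w=[0.4737, 0.2618, 0.2618, 0.0006, 0.0006, 0.0006, 0.0006, 0.0002, 0.0002, 0.0000, 0.0000]  mean=-0.5745  Neff=2.7669  idx=[0, 0, 0, 0, 0, 1, 1, 1, 2, 2, 2]

N_eff = 2.7669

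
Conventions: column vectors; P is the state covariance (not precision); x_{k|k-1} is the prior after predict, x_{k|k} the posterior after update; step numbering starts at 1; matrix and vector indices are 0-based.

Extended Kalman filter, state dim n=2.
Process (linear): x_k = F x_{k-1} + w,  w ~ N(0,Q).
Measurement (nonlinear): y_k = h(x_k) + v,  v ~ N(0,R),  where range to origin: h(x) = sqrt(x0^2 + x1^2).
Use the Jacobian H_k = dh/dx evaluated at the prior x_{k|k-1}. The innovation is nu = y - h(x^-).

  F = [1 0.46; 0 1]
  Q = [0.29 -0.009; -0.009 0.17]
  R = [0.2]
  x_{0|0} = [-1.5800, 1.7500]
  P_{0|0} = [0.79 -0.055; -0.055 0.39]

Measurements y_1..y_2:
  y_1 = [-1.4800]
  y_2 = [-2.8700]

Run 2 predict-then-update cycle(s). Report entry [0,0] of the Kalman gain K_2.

K[0,0] = 1.0189

step 1: x^-=[-0.7750, 1.7500]  P^-=[1.1119 0.1154; 0.1154 0.5600]  H_jac=[-0.4049 0.9143]  S=[0.7650]  K=[-0.4506; 0.6082]  nu=[-3.3939]  x^+=[0.7543, -0.3142]  P^+=[0.9566 0.3251; 0.3251 0.2770]
step 2: x^-=[0.6098, -0.3142]  P^-=[1.6043 0.4435; 0.4435 0.4470]  H_jac=[0.8889 -0.4581]  S=[1.2003]  K=[1.0189; 0.1579]  nu=[-3.5560]  x^+=[-3.0133, -0.8755]  P^+=[0.3583 0.2504; 0.2504 0.4171]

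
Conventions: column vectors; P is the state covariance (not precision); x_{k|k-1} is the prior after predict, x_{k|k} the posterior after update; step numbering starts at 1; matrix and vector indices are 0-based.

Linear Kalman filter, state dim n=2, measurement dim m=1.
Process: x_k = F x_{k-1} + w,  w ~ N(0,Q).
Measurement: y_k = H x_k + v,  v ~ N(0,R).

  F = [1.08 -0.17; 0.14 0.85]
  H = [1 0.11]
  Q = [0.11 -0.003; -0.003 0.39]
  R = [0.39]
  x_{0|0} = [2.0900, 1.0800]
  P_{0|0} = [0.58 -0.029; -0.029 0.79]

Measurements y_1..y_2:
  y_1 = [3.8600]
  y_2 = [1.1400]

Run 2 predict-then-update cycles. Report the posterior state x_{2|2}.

x_post = [1.9844, 1.7018]

step 1: x^-=[2.0736, 1.2106]  P^-=[0.8200 -0.0554; -0.0554 0.9652]  S=[1.2095]  K=[0.6729; 0.0420]  nu=[1.6532]  x^+=[3.1861, 1.2800]  P^+=[0.2723 -0.0896; -0.0896 0.9631]
step 2: x^-=[3.2234, 1.5341]  P^-=[0.4883 -0.1811; -0.1811 1.0699]  S=[0.8514]  K=[0.5501; -0.0745]  nu=[-2.2521]  x^+=[1.9844, 1.7018]  P^+=[0.2306 -0.1462; -0.1462 1.0651]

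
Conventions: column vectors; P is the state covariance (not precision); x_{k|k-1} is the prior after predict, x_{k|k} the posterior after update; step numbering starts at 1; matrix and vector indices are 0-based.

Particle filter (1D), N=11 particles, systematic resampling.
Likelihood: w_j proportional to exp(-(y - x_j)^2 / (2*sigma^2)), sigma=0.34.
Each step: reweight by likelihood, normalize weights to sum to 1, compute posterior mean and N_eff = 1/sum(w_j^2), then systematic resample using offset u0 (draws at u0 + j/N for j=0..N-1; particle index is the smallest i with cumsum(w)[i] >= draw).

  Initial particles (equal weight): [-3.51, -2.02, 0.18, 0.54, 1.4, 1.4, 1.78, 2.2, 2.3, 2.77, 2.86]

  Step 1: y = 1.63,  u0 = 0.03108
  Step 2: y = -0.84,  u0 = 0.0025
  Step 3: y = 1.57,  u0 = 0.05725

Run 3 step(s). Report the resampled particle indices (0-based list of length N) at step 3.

resampled_idx = [0, 1, 2, 3, 4, 5, 6, 7, 8, 9, 10]

step 1: w=[0.0000, 0.0000, 0.0000, 0.0020, 0.2745, 0.2745, 0.3131, 0.0846, 0.0495, 0.0012, 0.0005]  mean=1.6319  Neff=3.8712  idx=[4, 4, 4, 5, 5, 5, 6, 6, 6, 6, 7]
step 2: w=[0.1666, 0.1666, 0.1666, 0.1666, 0.1666, 0.1666, 0.0001, 0.0001, 0.0001, 0.0001, 0.0000]  mean=1.4001  Neff=6.0027  idx=[0, 0, 1, 1, 2, 2, 3, 3, 4, 4, 5]
step 3: w=[0.0909, 0.0909, 0.0909, 0.0909, 0.0909, 0.0909, 0.0909, 0.0909, 0.0909, 0.0909, 0.0909]  mean=1.4000  Neff=11.0000  idx=[0, 1, 2, 3, 4, 5, 6, 7, 8, 9, 10]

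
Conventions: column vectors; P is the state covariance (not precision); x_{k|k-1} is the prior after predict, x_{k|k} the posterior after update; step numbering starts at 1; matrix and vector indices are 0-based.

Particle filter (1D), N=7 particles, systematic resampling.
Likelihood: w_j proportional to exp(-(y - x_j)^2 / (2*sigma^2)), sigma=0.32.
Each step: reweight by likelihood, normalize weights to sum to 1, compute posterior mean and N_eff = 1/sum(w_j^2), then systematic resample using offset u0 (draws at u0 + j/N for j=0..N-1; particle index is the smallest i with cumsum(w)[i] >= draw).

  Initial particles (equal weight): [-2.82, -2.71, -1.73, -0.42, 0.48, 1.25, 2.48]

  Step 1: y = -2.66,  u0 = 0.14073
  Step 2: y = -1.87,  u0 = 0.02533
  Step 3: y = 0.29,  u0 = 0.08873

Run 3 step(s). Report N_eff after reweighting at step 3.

N_eff = 6.0000

step 1: w=[0.4682, 0.5241, 0.0078, 0.0000, 0.0000, 0.0000, 0.0000]  mean=-2.7539  Neff=2.0248  idx=[0, 0, 0, 1, 1, 1, 2]
step 2: w=[0.0117, 0.0117, 0.0117, 0.0306, 0.0306, 0.0306, 0.8729]  mean=-1.8584  Neff=1.3068  idx=[2, 6, 6, 6, 6, 6, 6]
step 3: w=[0.0000, 0.1667, 0.1667, 0.1667, 0.1667, 0.1667, 0.1667]  mean=-1.7300  Neff=6.0000  idx=[1, 2, 3, 4, 4, 5, 6]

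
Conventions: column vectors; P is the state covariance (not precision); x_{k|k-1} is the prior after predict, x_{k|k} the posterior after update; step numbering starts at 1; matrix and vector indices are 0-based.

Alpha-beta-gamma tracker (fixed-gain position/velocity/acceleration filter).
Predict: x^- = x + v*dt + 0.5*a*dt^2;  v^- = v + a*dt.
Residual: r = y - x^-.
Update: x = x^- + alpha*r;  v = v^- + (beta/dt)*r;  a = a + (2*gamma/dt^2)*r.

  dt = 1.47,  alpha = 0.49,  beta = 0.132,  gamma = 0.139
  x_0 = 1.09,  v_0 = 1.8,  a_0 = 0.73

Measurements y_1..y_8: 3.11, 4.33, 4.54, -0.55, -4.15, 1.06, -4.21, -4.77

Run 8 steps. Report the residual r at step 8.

step 1: x_pred=4.5247  r=-1.4147  x^+=3.8315  v^+=2.7461  a^+=0.5480
step 2: x_pred=8.4603  r=-4.1303  x^+=6.4365  v^+=3.1807  a^+=0.0166
step 3: x_pred=11.1301  r=-6.5901  x^+=7.9010  v^+=2.6134  a^+=-0.8312
step 4: x_pred=10.8446  r=-11.3946  x^+=5.2613  v^+=0.3684  a^+=-2.2971
step 5: x_pred=3.3209  r=-7.4709  x^+=-0.3399  v^+=-3.6792  a^+=-3.2582
step 6: x_pred=-9.2687  r=10.3287  x^+=-4.2076  v^+=-7.5413  a^+=-1.9294
step 7: x_pred=-17.3781  r=13.1681  x^+=-10.9257  v^+=-9.1952  a^+=-0.2354
step 8: x_pred=-24.6970  r=19.9270  x^+=-14.9328  v^+=-7.7518  a^+=2.3282

resid = 19.9270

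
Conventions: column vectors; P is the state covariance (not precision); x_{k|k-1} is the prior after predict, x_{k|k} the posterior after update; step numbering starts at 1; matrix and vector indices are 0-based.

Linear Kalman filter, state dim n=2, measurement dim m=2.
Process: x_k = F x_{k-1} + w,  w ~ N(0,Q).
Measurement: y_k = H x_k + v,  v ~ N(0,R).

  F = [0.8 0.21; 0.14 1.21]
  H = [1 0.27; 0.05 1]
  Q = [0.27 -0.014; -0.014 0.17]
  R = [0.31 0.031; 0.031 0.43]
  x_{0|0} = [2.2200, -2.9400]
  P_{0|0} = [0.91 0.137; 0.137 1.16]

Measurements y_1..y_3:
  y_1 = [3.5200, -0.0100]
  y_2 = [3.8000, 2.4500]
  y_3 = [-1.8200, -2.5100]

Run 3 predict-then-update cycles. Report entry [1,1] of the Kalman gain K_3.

step 1: x^-=[1.1586, -3.2466]  P^-=[0.9496 0.5193; 0.5193 1.9326]  S=[1.6809 1.1266; 1.1266 2.4169]  K=[0.7143 -0.0985; 0.1109 0.7587]  nu=[3.2380, 3.1787]  x^+=[3.1586, -0.4760]  P^+=[0.2269 -0.0315; -0.0315 0.3312]
step 2: x^-=[2.4269, -0.1337]  P^-=[0.4192 0.0641; 0.0641 0.6487]  S=[0.8112 0.2921; 0.2921 1.0862]  K=[0.5647 -0.0735; 0.0873 0.5767]  nu=[1.4092, 2.4624]  x^+=[3.0416, 1.4094]  P^+=[0.1790 -0.0231; -0.0231 0.2519]
step 3: x^-=[2.7293, 2.1312]  P^-=[0.3879 0.0470; 0.0470 0.5344]  S=[0.7623 0.2424; 0.2424 0.9701]  K=[0.5472 -0.0682; 0.0816 0.5329]  nu=[-5.1247, -4.7777]  x^+=[0.2508, -0.8330]  P^+=[0.1732 -0.0210; -0.0210 0.2327]

K[1,1] = 0.5329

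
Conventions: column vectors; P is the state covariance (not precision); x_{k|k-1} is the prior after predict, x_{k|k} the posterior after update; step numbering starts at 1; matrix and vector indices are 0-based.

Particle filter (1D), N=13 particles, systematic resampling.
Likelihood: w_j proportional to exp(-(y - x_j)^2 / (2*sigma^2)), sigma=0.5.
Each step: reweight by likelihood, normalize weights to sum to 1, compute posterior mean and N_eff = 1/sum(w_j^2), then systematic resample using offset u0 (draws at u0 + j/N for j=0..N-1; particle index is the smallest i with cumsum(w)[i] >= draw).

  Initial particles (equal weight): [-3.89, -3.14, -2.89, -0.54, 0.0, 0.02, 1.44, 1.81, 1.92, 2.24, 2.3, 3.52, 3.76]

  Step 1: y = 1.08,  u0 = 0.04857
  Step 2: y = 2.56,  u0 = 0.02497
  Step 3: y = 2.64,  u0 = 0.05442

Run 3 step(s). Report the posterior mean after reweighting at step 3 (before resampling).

post_mean = 2.0704

step 1: w=[0.0000, 0.0000, 0.0000, 0.0031, 0.0575, 0.0627, 0.4575, 0.2042, 0.1446, 0.0402, 0.0302, 0.0000, 0.0000]  mean=1.4651  Neff=3.5501  idx=[4, 6, 6, 6, 6, 6, 6, 7, 7, 7, 8, 8, 10]
step 2: w=[0.0000, 0.0253, 0.0253, 0.0253, 0.0253, 0.0253, 0.0253, 0.1009, 0.1009, 0.1009, 0.1370, 0.1370, 0.2715]  mean=1.9170  Neff=6.8658  idx=[1, 5, 7, 8, 8, 9, 10, 10, 11, 11, 12, 12, 12]
step 3: w=[0.0114, 0.0114, 0.0512, 0.0512, 0.0512, 0.0512, 0.0721, 0.0721, 0.0721, 0.0721, 0.1613, 0.1613, 0.1613]  mean=2.0704  Neff=9.1244  idx=[2, 4, 5, 6, 7, 8, 9, 10, 10, 11, 11, 12, 12]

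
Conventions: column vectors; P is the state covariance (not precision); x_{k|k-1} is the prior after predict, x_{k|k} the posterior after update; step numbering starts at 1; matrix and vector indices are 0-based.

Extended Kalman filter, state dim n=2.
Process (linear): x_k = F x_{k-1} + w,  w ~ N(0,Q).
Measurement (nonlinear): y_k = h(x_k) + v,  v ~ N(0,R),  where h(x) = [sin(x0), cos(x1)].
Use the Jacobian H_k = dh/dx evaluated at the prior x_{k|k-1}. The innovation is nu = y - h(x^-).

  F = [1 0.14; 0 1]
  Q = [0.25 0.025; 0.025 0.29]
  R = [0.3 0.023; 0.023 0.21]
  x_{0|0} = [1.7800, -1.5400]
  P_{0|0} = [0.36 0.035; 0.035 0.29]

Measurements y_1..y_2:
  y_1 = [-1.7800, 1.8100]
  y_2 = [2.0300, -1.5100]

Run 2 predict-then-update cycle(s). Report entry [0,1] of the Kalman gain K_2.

K[0,1] = 0.0800

step 1: x^-=[1.5644, -1.5400]  P^-=[0.6255 0.1006; 0.1006 0.5800]  H_jac=[0.0064 0.0000; 0.0000 0.9995]  S=[0.3000 0.0236; 0.0236 0.7895]  K=[0.0033 0.1273; -0.0559 0.7360]  nu=[-2.7800, 1.7792]  x^+=[1.7817, -0.0752]  P^+=[0.6127 0.0268; 0.0268 0.1534]
step 2: x^-=[1.7711, -0.0752]  P^-=[0.8732 0.0733; 0.0733 0.4434]  H_jac=[-0.1990 0.0000; 0.0000 0.0751]  S=[0.3346 0.0219; 0.0219 0.2125]  K=[-0.5246 0.0800; -0.0542 0.1623]  nu=[1.0500, -2.5072]  x^+=[1.0198, -0.5391]  P^+=[0.7816 0.0630; 0.0630 0.4372]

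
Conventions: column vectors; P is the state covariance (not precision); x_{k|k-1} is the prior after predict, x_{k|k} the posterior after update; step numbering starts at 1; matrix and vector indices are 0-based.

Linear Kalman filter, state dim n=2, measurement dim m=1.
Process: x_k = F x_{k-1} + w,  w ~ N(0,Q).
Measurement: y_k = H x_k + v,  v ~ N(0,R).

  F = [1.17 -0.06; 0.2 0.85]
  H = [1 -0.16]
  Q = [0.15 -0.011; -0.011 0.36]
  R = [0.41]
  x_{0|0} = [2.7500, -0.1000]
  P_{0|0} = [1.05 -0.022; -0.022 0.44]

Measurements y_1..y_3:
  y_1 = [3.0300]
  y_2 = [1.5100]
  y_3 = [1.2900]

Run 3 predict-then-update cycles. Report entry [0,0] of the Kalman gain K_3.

K[0,0] = 0.5327

step 1: x^-=[3.2235, 0.4650]  P^-=[1.5920 0.1906; 0.1906 0.7124]  S=[1.9592]  K=[0.7970; 0.0391]  nu=[-0.1191]  x^+=[3.1286, 0.4603]  P^+=[0.3475 0.1295; 0.1295 0.7094]
step 2: x^-=[3.6328, 1.0170]  P^-=[0.6101 0.1614; 0.1614 0.9305]  S=[0.9922]  K=[0.5888; 0.0126]  nu=[-1.9601]  x^+=[2.4787, 0.9922]  P^+=[0.2661 0.1540; 0.1540 0.9303]
step 3: x^-=[2.8405, 1.3391]  P^-=[0.4959 0.1551; 0.1551 1.0952]  S=[0.8843]  K=[0.5327; -0.0227]  nu=[-1.3363]  x^+=[2.1287, 1.3695]  P^+=[0.2450 0.1658; 0.1658 1.0947]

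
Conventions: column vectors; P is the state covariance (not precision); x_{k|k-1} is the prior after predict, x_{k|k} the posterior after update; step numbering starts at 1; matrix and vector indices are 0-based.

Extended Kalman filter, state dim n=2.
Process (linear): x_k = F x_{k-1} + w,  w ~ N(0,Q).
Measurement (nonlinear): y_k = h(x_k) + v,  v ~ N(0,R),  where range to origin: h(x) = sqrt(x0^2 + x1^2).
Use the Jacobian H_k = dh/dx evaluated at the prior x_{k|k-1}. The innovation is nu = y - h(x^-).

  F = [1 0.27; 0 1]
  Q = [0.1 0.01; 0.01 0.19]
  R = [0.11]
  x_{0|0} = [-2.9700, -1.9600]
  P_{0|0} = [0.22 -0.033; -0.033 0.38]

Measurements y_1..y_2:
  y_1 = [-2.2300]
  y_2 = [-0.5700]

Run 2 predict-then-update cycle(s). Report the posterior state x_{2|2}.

x_post = [0.4179, -0.2550]

step 1: x^-=[-3.4992, -1.9600]  P^-=[0.3299 0.0796; 0.0796 0.5700]  H_jac=[-0.8725 -0.4887]  S=[0.5651]  K=[-0.5781; -0.6158]  nu=[-6.2407]  x^+=[0.1088, 1.8832]  P^+=[0.1410 -0.1216; -0.1216 0.3557]
step 2: x^-=[0.6173, 1.8832]  P^-=[0.2013 -0.0156; -0.0156 0.5457]  H_jac=[0.3115 0.9503]  S=[0.6131]  K=[0.0781; 0.8379]  nu=[-2.5517]  x^+=[0.4179, -0.2550]  P^+=[0.1975 -0.0557; -0.0557 0.1153]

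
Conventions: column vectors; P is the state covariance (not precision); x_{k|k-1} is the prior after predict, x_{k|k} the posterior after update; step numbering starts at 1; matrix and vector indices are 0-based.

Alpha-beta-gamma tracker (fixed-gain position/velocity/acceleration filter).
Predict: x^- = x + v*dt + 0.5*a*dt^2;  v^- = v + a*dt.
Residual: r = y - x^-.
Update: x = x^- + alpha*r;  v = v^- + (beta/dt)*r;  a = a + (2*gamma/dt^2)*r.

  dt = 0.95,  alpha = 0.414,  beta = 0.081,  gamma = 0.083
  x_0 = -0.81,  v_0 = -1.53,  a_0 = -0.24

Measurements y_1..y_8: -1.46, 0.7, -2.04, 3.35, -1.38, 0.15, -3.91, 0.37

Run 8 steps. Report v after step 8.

v_post = 2.4029

step 1: x_pred=-2.3718  r=0.9118  x^+=-1.9943  v^+=-1.6803  a^+=-0.0723
step 2: x_pred=-3.6232  r=4.3232  x^+=-1.8334  v^+=-1.3803  a^+=0.7229
step 3: x_pred=-2.8185  r=0.7785  x^+=-2.4962  v^+=-0.6272  a^+=0.8661
step 4: x_pred=-2.7012  r=6.0512  x^+=-0.1960  v^+=0.7115  a^+=1.9791
step 5: x_pred=1.3730  r=-2.7530  x^+=0.2333  v^+=2.3569  a^+=1.4727
step 6: x_pred=3.1369  r=-2.9869  x^+=1.9003  v^+=3.5014  a^+=0.9233
step 7: x_pred=5.6433  r=-9.5533  x^+=1.6882  v^+=3.5640  a^+=-0.8338
step 8: x_pred=4.6977  r=-4.3277  x^+=2.9061  v^+=2.4029  a^+=-1.6298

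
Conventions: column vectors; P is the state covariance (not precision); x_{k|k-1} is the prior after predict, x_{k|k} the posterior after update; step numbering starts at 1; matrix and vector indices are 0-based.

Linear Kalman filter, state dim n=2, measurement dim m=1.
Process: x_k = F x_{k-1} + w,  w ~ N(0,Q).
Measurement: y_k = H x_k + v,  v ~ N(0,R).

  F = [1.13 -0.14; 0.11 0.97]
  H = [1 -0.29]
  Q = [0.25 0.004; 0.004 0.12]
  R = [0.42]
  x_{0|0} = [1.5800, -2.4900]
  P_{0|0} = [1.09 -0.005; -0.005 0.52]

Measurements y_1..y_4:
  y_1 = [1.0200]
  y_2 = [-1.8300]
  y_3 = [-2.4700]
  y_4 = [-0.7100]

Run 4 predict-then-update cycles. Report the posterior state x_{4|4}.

x_post = [-1.6125, -1.8573]

step 1: x^-=[2.1340, -2.2415]  P^-=[1.6536 0.0635; 0.0635 0.6214]  S=[2.0890]  K=[0.7827; -0.0559]  nu=[-1.7640]  x^+=[0.7532, -2.1429]  P^+=[0.3737 0.1548; 0.1548 0.6149]
step 2: x^-=[1.1511, -1.9958]  P^-=[0.6902 0.1343; 0.1343 0.7361]  S=[1.0942]  K=[0.5952; -0.0724]  nu=[-3.5599]  x^+=[-0.9676, -1.7382]  P^+=[0.3026 0.1814; 0.1814 0.7304]
step 3: x^-=[-0.8501, -1.7925]  P^-=[0.5933 0.1385; 0.1385 0.8496]  S=[1.0044]  K=[0.5507; -0.1074]  nu=[-2.1397]  x^+=[-2.0284, -1.5626]  P^+=[0.2887 0.1979; 0.1979 0.8380]
step 4: x^-=[-2.0733, -1.7389]  P^-=[0.5724 0.1400; 0.1400 0.9542]  S=[0.9915]  K=[0.5364; -0.1379]  nu=[0.8591]  x^+=[-1.6125, -1.8573]  P^+=[0.2871 0.2133; 0.2133 0.9353]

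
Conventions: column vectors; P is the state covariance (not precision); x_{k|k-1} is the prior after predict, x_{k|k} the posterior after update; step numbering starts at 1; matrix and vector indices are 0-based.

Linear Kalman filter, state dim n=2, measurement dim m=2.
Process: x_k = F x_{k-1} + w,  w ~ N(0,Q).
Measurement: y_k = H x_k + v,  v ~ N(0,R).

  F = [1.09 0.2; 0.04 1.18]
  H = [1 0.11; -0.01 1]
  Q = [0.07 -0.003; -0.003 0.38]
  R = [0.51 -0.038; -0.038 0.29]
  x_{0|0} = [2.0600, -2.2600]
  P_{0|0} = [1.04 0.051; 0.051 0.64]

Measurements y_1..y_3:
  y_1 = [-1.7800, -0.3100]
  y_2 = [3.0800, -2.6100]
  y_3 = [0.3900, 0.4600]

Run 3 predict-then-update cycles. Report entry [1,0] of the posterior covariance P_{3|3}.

step 1: x^-=[1.7934, -2.5844]  P^-=[1.3535 0.2594; 0.2594 1.2776]  S=[1.9360 0.3481; 0.3481 1.5626]  K=[0.7142 -0.0018; 0.0624 0.8021]  nu=[-3.2891, 2.2923]  x^+=[-0.5596, -0.9508]  P^+=[0.3669 -0.0240; -0.0240 0.2300]
step 2: x^-=[-0.8001, -1.1444]  P^-=[0.5047 0.0362; 0.0362 0.6986]  S=[1.0311 0.0700; 0.0700 0.9879]  K=[0.4936 -0.0034; 0.0620 0.7024]  nu=[4.0060, -1.4736]  x^+=[1.1821, -1.9311]  P^+=[0.2537 -0.0172; -0.0172 0.2012]
step 3: x^-=[0.9022, -2.2314]  P^-=[0.3720 0.0333; 0.0333 0.6589]  S=[0.8973 0.0640; 0.0640 0.9482]  K=[0.4185 0.0029; 0.0687 0.6899]  nu=[-0.2668, 2.7004]  x^+=[0.7985, -0.3868]  P^+=[0.2147 -0.0129; -0.0129 0.1973]

P_post[1,0] = -0.0129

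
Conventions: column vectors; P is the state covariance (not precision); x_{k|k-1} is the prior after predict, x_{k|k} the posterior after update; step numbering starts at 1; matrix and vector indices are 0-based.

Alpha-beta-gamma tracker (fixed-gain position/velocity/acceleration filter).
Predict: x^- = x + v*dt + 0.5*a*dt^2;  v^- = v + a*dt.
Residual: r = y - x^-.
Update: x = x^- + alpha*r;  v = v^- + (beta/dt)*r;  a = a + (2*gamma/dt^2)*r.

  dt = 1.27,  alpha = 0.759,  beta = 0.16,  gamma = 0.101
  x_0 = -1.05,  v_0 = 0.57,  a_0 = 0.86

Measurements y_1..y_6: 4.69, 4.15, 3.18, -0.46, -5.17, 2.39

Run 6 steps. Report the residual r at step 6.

step 1: x_pred=0.3674  r=4.3226  x^+=3.6483  v^+=2.2068  a^+=1.4014
step 2: x_pred=7.5810  r=-3.4310  x^+=4.9769  v^+=3.5542  a^+=0.9717
step 3: x_pred=10.2744  r=-7.0944  x^+=4.8897  v^+=3.8945  a^+=0.0832
step 4: x_pred=9.9028  r=-10.3628  x^+=2.0374  v^+=2.6945  a^+=-1.2147
step 5: x_pred=4.4799  r=-9.6499  x^+=-2.8444  v^+=-0.0638  a^+=-2.4232
step 6: x_pred=-4.8797  r=7.2697  x^+=0.6380  v^+=-2.2255  a^+=-1.5128

resid = 7.2697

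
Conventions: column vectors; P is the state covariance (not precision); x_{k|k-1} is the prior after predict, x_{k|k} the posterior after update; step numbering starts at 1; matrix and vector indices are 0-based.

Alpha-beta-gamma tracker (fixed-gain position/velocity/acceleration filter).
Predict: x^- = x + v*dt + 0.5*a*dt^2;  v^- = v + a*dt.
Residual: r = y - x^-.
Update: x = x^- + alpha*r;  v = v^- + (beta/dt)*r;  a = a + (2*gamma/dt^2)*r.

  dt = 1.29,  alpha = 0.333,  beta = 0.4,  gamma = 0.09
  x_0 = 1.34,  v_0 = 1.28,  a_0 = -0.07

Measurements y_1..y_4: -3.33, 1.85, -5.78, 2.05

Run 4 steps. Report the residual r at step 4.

resid = 9.4042

step 1: x_pred=2.9330  r=-6.2630  x^+=0.8474  v^+=-0.7523  a^+=-0.7474
step 2: x_pred=-0.7450  r=2.5950  x^+=0.1191  v^+=-0.9119  a^+=-0.4668
step 3: x_pred=-1.4455  r=-4.3345  x^+=-2.8889  v^+=-2.8580  a^+=-0.9356
step 4: x_pred=-7.3542  r=9.4042  x^+=-4.2226  v^+=-1.1489  a^+=0.0816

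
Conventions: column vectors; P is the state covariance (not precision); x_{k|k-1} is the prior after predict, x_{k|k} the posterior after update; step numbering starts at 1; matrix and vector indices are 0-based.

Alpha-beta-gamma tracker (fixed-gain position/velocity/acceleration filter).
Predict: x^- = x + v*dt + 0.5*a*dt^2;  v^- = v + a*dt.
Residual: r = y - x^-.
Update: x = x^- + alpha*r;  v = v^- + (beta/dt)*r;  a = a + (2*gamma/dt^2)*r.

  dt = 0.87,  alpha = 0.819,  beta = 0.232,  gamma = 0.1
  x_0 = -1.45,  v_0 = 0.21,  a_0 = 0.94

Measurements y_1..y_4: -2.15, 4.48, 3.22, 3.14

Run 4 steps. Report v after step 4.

v_post = 3.5060

step 1: x_pred=-0.9116  r=-1.2384  x^+=-1.9258  v^+=0.6975  a^+=0.6128
step 2: x_pred=-1.0871  r=5.5671  x^+=3.4724  v^+=2.7152  a^+=2.0838
step 3: x_pred=6.6232  r=-3.4032  x^+=3.8360  v^+=3.6206  a^+=1.1845
step 4: x_pred=7.4342  r=-4.2942  x^+=3.9172  v^+=3.5060  a^+=0.0499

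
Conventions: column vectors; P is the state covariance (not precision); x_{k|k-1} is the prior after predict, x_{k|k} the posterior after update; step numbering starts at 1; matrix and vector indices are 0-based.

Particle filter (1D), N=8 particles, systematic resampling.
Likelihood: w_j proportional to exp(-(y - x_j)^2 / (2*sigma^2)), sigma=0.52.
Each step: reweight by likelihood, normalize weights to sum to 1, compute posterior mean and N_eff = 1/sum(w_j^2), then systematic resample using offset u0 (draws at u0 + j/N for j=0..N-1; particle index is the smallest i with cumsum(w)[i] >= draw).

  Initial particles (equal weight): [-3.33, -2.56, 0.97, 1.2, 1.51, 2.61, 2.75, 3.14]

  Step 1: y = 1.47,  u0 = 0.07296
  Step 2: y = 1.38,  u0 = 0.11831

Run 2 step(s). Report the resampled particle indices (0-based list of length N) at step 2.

resampled_idx = [1, 2, 2, 3, 4, 5, 6, 7]

step 1: w=[0.0000, 0.0000, 0.2381, 0.3304, 0.3769, 0.0342, 0.0183, 0.0022]  mean=1.3428  Neff=3.2321  idx=[2, 2, 3, 3, 4, 4, 4, 5]
step 2: w=[0.1160, 0.1160, 0.1491, 0.1491, 0.1534, 0.1534, 0.1534, 0.0096]  mean=1.3029  Neff=7.0399  idx=[1, 2, 2, 3, 4, 5, 6, 7]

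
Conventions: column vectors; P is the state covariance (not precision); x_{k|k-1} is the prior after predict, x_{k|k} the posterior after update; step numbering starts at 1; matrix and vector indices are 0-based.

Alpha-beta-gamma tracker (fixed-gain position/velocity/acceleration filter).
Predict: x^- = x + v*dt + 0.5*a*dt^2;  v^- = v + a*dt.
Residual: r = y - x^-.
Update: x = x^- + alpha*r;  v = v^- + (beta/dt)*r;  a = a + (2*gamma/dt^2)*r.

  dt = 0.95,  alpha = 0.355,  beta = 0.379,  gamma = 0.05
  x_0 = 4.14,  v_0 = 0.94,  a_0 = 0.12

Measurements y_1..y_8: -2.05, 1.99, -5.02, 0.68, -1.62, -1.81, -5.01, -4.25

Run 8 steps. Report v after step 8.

step 1: x_pred=5.0871  r=-7.1371  x^+=2.5535  v^+=-1.7933  a^+=-0.6708
step 2: x_pred=0.5471  r=1.4429  x^+=1.0593  v^+=-1.8550  a^+=-0.5109
step 3: x_pred=-0.9335  r=-4.0865  x^+=-2.3842  v^+=-3.9707  a^+=-0.9637
step 4: x_pred=-6.5912  r=7.2712  x^+=-4.0099  v^+=-1.9854  a^+=-0.1581
step 5: x_pred=-5.9674  r=4.3474  x^+=-4.4241  v^+=-0.4012  a^+=0.3236
step 6: x_pred=-4.6591  r=2.8491  x^+=-3.6477  v^+=1.0429  a^+=0.6393
step 7: x_pred=-2.3684  r=-2.6416  x^+=-3.3062  v^+=0.5964  a^+=0.3466
step 8: x_pred=-2.5831  r=-1.6669  x^+=-3.1749  v^+=0.2608  a^+=0.1619

v_post = 0.2608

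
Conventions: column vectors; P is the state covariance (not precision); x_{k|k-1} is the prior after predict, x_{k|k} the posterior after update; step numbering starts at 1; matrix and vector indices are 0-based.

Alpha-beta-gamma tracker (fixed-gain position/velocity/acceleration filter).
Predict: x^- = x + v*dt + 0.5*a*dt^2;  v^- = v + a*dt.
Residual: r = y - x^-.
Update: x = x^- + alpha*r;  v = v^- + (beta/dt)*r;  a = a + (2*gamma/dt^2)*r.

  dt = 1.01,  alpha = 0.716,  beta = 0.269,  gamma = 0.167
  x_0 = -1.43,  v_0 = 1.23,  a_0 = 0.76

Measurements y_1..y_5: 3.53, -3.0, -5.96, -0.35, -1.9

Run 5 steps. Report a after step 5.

step 1: x_pred=0.1999  r=3.3301  x^+=2.5843  v^+=2.8845  a^+=1.8503
step 2: x_pred=6.4414  r=-9.4414  x^+=-0.3186  v^+=2.2388  a^+=-1.2410
step 3: x_pred=1.3095  r=-7.2695  x^+=-3.8954  v^+=-0.9508  a^+=-3.6211
step 4: x_pred=-6.7027  r=6.3527  x^+=-2.1542  v^+=-2.9162  a^+=-1.5412
step 5: x_pred=-5.8856  r=3.9856  x^+=-3.0319  v^+=-3.4112  a^+=-0.2362

a_post = -0.2362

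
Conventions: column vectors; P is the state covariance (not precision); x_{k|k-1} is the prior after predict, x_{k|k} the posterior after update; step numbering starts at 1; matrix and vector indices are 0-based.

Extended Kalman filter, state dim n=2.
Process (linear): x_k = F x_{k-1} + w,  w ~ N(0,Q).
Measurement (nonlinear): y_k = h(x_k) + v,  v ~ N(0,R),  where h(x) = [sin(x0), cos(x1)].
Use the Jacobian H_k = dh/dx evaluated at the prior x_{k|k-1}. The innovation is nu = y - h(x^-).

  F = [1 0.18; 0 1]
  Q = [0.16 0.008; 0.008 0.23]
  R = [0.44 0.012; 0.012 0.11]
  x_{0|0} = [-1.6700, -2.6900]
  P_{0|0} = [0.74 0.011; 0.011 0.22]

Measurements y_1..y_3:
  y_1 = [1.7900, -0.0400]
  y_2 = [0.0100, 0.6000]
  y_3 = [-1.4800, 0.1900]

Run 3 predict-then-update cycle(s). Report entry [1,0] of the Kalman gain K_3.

step 1: x^-=[-2.1542, -2.6900]  P^-=[0.9111 0.0586; 0.0586 0.4500]  H_jac=[-0.5509 0.0000; 0.0000 0.4364]  S=[0.7165 -0.0021; -0.0021 0.1957]  K=[-0.7001 0.1232; -0.0421 1.0030]  nu=[2.6246, 0.8598]  x^+=[-3.8859, -1.9382]  P^+=[0.5565 0.0118; 0.0118 0.2517]
step 2: x^-=[-4.2347, -1.9382]  P^-=[0.7289 0.0651; 0.0651 0.4817]  H_jac=[-0.4597 0.0000; 0.0000 0.9333]  S=[0.5940 -0.0159; -0.0159 0.5295]  K=[-0.5615 0.0979; -0.0276 0.8481]  nu=[-0.8781, 0.9592]  x^+=[-3.6479, -1.1005]  P^+=[0.5349 0.0043; 0.0043 0.0996]
step 3: x^-=[-3.8459, -1.1005]  P^-=[0.6996 0.0302; 0.0302 0.3296]  H_jac=[-0.7620 0.0000; 0.0000 0.8914]  S=[0.8463 -0.0085; -0.0085 0.3719]  K=[-0.6294 0.0580; -0.0193 0.7896]  nu=[-2.1275, -0.2632]  x^+=[-2.5221, -1.2673]  P^+=[0.3625 -0.0013; -0.0013 0.0972]

K[1,0] = -0.0193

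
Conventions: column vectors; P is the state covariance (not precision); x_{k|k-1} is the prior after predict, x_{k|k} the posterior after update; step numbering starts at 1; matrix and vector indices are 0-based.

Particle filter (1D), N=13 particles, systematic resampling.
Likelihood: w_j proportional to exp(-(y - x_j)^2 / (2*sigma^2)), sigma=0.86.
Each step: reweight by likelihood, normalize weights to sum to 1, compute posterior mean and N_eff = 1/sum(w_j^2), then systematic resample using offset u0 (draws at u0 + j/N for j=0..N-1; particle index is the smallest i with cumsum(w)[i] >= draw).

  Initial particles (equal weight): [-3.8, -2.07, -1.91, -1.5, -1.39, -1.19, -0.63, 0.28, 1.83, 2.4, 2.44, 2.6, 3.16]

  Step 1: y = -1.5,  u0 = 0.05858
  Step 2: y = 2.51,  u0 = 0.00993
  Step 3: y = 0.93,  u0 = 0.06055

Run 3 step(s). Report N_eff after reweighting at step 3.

step 1: w=[0.0052, 0.1495, 0.1662, 0.1862, 0.1847, 0.1745, 0.1116, 0.0219, 0.0001, 0.0000, 0.0000, 0.0000, 0.0000]  mean=-1.4545  Neff=6.1652  idx=[1, 1, 2, 2, 3, 3, 4, 4, 4, 5, 5, 6, 7]
step 2: w=[0.0000, 0.0000, 0.0001, 0.0001, 0.0005, 0.0005, 0.0009, 0.0009, 0.0009, 0.0026, 0.0026, 0.0351, 0.9556]  mean=0.2334  Neff=1.0936  idx=[11, 12, 12, 12, 12, 12, 12, 12, 12, 12, 12, 12, 12]
step 3: w=[0.0209, 0.0816, 0.0816, 0.0816, 0.0816, 0.0816, 0.0816, 0.0816, 0.0816, 0.0816, 0.0816, 0.0816, 0.0816]  mean=0.2609  Neff=12.4506  idx=[1, 2, 3, 4, 5, 6, 7, 8, 9, 9, 10, 11, 12]

N_eff = 12.4506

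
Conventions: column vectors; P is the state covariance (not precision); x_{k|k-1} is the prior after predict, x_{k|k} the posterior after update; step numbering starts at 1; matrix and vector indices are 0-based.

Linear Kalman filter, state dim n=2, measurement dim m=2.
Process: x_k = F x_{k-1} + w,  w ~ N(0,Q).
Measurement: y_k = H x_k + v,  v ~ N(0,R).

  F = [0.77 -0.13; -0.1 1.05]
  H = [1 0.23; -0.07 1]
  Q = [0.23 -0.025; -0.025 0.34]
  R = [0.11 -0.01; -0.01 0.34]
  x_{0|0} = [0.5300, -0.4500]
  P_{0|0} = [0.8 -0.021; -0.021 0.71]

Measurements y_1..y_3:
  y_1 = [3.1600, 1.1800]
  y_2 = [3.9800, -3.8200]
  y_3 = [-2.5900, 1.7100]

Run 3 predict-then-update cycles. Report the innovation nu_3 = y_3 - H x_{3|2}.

step 1: x^-=[0.4666, -0.5255]  P^-=[0.7205 -0.2008; -0.2008 1.1352]  S=[0.7982 0.0031; 0.0031 1.5068]  K=[0.8455 -0.1685; 0.0726 0.7625]  nu=[2.8143, 1.7382]  x^+=[2.5532, 1.0042]  P^+=[0.1081 -0.0582; -0.0582 0.2545]
step 2: x^-=[1.8354, 0.7991]  P^-=[0.3100 -0.1158; -0.1158 0.6338]  S=[0.4003 0.0001; 0.0001 0.9916]  K=[0.7080 -0.1388; 0.0746 0.6474]  nu=[1.9608, -4.4906]  x^+=[3.8469, -1.9618]  P^+=[0.0903 -0.0479; -0.0479 0.2160]
step 3: x^-=[3.2171, -2.4445]  P^-=[0.2968 -0.1008; -0.1008 0.5891]  S=[0.3916 0.0055; 0.0055 0.9447]  K=[0.7006 -0.1328; 0.0797 0.6306]  nu=[-5.2449, 4.3797]  x^+=[-1.0391, -0.1004]  P^+=[0.0890 -0.0459; -0.0459 0.2104]

innov = [-5.2449, 4.3797]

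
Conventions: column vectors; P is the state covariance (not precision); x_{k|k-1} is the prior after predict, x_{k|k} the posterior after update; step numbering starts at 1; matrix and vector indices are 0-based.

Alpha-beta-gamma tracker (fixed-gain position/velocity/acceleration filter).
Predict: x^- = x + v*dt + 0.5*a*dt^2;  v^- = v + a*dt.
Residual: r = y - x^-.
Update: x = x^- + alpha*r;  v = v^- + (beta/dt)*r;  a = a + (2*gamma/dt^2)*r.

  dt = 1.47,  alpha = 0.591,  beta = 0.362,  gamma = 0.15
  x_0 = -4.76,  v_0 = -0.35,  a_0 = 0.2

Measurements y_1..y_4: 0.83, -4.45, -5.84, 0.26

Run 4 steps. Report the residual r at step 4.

resid = 4.0725

step 1: x_pred=-5.0584  r=5.8884  x^+=-1.5784  v^+=1.3941  a^+=1.0175
step 2: x_pred=1.5703  r=-6.0203  x^+=-1.9877  v^+=1.4072  a^+=0.1817
step 3: x_pred=0.2773  r=-6.1173  x^+=-3.3380  v^+=0.1679  a^+=-0.6676
step 4: x_pred=-3.8125  r=4.0725  x^+=-1.4057  v^+=0.1895  a^+=-0.1022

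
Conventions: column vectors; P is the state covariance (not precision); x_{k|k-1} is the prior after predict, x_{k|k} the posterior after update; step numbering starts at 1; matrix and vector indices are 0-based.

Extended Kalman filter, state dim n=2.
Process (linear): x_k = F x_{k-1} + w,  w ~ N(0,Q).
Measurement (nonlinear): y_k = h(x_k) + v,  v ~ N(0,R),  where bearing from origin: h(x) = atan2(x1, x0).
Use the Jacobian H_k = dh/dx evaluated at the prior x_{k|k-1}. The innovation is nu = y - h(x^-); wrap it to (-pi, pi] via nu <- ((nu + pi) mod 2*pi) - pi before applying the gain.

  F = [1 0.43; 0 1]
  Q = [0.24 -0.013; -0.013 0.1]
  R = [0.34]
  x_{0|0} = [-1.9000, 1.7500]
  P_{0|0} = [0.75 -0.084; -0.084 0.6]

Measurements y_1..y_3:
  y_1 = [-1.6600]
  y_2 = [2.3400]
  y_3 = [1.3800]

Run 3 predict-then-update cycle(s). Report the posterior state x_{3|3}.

x_post = [-1.1580, 1.7925]

step 1: x^-=[-1.1475, 1.7500]  P^-=[1.0287 0.1610; 0.1610 0.7000]  H_jac=[-0.3996 -0.2620]  S=[0.5861]  K=[-0.7734; -0.4228]  nu=[2.4720]  x^+=[-3.0594, 0.7049]  P^+=[0.6781 -0.0306; -0.0306 0.5953]
step 2: x^-=[-2.7563, 0.7049]  P^-=[1.0019 0.2123; 0.2123 0.6953]  H_jac=[-0.0871 -0.3405]  S=[0.4408]  K=[-0.3620; -0.5790]  nu=[-0.5512]  x^+=[-2.5568, 1.0241]  P^+=[0.9441 0.1199; 0.1199 0.5475]
step 3: x^-=[-2.1164, 1.0241]  P^-=[1.3885 0.3424; 0.3424 0.6475]  H_jac=[-0.1853 -0.3829]  S=[0.5311]  K=[-0.7311; -0.5861]  nu=[-1.3109]  x^+=[-1.1580, 1.7925]  P^+=[1.1046 0.1148; 0.1148 0.4650]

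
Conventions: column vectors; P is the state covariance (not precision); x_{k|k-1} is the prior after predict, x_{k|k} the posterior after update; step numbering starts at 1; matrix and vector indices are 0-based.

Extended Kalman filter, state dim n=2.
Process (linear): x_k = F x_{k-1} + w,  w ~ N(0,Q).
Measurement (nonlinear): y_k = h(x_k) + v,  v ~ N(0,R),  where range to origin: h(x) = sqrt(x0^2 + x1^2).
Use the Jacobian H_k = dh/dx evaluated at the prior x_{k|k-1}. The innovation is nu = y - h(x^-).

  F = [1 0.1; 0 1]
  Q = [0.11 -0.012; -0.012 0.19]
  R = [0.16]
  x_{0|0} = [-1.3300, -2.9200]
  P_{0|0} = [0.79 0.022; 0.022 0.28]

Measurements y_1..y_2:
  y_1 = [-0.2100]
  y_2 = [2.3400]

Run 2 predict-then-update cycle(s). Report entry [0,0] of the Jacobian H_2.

step 1: x^-=[-1.6220, -2.9200]  P^-=[0.9072 0.0380; 0.0380 0.4700]  H_jac=[-0.4856 -0.8742]  S=[0.7654]  K=[-0.6190; -0.5609]  nu=[-3.5503]  x^+=[0.5756, -0.9285]  P^+=[0.6140 -0.2277; -0.2277 0.2292]
step 2: x^-=[0.4827, -0.9285]  P^-=[0.6807 -0.2168; -0.2168 0.4192]  H_jac=[0.4613 -0.8873]  S=[0.8123]  K=[0.6234; -0.5810]  nu=[1.2935]  x^+=[1.2891, -1.6800]  P^+=[0.3650 0.0774; 0.0774 0.1450]

H_jac[0,0] = 0.4613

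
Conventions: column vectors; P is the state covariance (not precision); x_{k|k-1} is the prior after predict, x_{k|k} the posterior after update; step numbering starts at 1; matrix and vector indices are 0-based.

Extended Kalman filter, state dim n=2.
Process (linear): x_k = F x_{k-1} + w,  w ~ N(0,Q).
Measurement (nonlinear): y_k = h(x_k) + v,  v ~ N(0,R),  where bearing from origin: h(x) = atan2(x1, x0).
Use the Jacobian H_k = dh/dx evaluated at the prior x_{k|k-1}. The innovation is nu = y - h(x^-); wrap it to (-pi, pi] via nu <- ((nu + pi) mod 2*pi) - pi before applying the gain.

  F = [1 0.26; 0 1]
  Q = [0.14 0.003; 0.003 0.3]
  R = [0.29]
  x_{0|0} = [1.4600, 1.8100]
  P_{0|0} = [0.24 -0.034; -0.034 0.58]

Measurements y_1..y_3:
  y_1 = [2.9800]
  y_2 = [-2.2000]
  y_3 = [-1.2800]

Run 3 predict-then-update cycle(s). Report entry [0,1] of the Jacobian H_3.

step 1: x^-=[1.9306, 1.8100]  P^-=[0.4015 0.1198; 0.1198 0.8800]  H_jac=[-0.2584 0.2757]  S=[0.3666]  K=[-0.1930; 0.5772]  nu=[2.2268]  x^+=[1.5009, 3.0954]  P^+=[0.3879 0.1606; 0.1606 0.7578]
step 2: x^-=[2.3057, 3.0954]  P^-=[0.6626 0.3607; 0.3607 1.0578]  H_jac=[-0.2078 0.1548]  S=[0.3207]  K=[-0.2552; 0.2768]  nu=[-3.1306]  x^+=[3.1047, 2.2289]  P^+=[0.6417 0.3833; 0.3833 1.0333]
step 3: x^-=[3.6842, 2.2289]  P^-=[1.0509 0.6550; 0.6550 1.3333]  H_jac=[-0.1202 0.1987]  S=[0.3265]  K=[0.0117; 0.5702]  nu=[-1.8241]  x^+=[3.6629, 1.1888]  P^+=[1.0509 0.6528; 0.6528 1.2271]

H_jac[0,1] = 0.1987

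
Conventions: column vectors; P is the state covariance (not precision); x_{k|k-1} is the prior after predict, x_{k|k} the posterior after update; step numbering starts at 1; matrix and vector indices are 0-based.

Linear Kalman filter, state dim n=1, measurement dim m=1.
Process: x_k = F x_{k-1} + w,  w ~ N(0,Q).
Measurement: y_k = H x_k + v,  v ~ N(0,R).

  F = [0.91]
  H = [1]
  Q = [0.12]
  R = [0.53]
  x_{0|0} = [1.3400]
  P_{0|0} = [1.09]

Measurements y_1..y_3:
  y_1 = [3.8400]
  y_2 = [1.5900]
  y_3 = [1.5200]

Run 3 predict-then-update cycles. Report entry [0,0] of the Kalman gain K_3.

step 1: x^-=[1.2194]  P^-=[1.0226]  S=[1.5526]  K=[0.6586]  nu=[2.6206]  x^+=[2.9454]  P^+=[0.3491]
step 2: x^-=[2.6804]  P^-=[0.4091]  S=[0.9391]  K=[0.4356]  nu=[-1.0904]  x^+=[2.2054]  P^+=[0.2309]
step 3: x^-=[2.0069]  P^-=[0.3112]  S=[0.8412]  K=[0.3699]  nu=[-0.4869]  x^+=[1.8268]  P^+=[0.1961]

K[0,0] = 0.3699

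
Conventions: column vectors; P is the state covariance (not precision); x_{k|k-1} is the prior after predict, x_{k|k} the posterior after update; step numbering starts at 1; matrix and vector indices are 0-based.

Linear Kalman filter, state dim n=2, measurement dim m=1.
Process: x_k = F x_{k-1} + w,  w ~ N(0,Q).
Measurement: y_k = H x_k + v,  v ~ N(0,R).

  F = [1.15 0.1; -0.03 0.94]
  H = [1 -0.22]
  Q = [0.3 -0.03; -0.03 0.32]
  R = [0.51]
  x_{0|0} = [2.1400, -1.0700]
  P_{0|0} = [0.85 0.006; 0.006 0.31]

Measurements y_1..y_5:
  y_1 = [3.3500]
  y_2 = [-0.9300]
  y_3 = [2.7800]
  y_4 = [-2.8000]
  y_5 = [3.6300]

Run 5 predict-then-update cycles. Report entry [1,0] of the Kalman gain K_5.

K[1,0] = 0.0524

step 1: x^-=[2.3540, -1.0700]  P^-=[1.4286 -0.0237; -0.0237 0.5943]  S=[1.9778]  K=[0.7250; -0.0781]  nu=[0.7606]  x^+=[2.9054, -1.1294]  P^+=[0.3891 0.0883; 0.0883 0.5823]
step 2: x^-=[3.2283, -1.1488]  P^-=[0.8408 0.1065; 0.1065 0.8299]  S=[1.3441]  K=[0.6081; -0.0566]  nu=[-4.4110]  x^+=[0.5459, -0.8990]  P^+=[0.3437 0.1527; 0.1527 0.8256]
step 3: x^-=[0.5379, -0.8615]  P^-=[0.7980 0.2004; 0.2004 1.0412]  S=[1.2702]  K=[0.5935; -0.0226]  nu=[2.0526]  x^+=[1.7562, -0.9078]  P^+=[0.3505 0.2174; 0.2174 1.0405]
step 4: x^-=[1.9288, -0.9060]  P^-=[0.8240 0.2901; 0.2901 1.2275]  S=[1.2658]  K=[0.6006; 0.0158]  nu=[-4.9281]  x^+=[-1.0308, -0.9840]  P^+=[0.3675 0.2780; 0.2780 1.2271]
step 5: x^-=[-1.2839, -0.8941]  P^-=[0.8622 0.3724; 0.3724 1.3889]  S=[1.2755]  K=[0.6117; 0.0524]  nu=[4.7172]  x^+=[1.6016, -0.6469]  P^+=[0.3849 0.3315; 0.3315 1.3854]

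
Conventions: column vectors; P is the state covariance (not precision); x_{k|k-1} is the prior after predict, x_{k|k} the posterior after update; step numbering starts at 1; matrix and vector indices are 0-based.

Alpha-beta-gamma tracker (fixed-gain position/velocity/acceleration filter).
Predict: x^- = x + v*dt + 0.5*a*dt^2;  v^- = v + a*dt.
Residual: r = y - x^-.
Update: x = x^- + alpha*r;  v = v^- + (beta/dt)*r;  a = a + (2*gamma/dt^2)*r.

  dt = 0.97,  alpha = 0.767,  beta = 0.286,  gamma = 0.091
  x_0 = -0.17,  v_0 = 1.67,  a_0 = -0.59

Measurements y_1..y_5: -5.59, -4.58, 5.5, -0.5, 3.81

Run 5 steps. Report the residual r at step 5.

step 1: x_pred=1.1723  r=-6.7623  x^+=-4.0144  v^+=-0.8961  a^+=-1.8981
step 2: x_pred=-5.7766  r=1.1966  x^+=-4.8588  v^+=-2.3844  a^+=-1.6666
step 3: x_pred=-7.9558  r=13.4558  x^+=2.3648  v^+=-0.0337  a^+=0.9362
step 4: x_pred=2.7726  r=-3.2726  x^+=0.2625  v^+=-0.0905  a^+=0.3032
step 5: x_pred=0.3174  r=3.4926  x^+=2.9962  v^+=1.2334  a^+=0.9787

resid = 3.4926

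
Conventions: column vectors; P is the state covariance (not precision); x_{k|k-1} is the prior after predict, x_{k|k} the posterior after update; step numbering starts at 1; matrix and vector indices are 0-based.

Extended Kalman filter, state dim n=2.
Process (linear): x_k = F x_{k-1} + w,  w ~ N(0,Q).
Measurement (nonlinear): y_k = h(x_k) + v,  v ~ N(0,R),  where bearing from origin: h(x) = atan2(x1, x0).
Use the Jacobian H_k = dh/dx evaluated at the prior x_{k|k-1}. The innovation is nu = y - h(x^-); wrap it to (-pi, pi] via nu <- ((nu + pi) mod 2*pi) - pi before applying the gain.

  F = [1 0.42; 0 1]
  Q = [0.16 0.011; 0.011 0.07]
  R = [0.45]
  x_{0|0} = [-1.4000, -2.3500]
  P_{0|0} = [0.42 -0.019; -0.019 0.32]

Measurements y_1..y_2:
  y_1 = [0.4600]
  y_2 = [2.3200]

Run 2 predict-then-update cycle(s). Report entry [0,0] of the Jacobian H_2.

H_jac[0,0] = 0.1712

step 1: x^-=[-2.3870, -2.3500]  P^-=[0.6205 0.1264; 0.1264 0.3900]  H_jac=[0.2094 -0.2127]  S=[0.4836]  K=[0.2131; -0.1168]  nu=[2.8240]  x^+=[-1.7851, -2.6799]  P^+=[0.5985 0.1384; 0.1384 0.3834]
step 2: x^-=[-2.9107, -2.6799]  P^-=[0.9424 0.3105; 0.3105 0.4534]  H_jac=[0.1712 -0.1859]  S=[0.4735]  K=[0.2188; -0.0658]  nu=[-1.5657]  x^+=[-3.2533, -2.5769]  P^+=[0.9198 0.3173; 0.3173 0.4514]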